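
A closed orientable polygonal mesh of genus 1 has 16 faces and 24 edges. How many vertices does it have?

For a closed orientable surface of genus 1, χ = 2 − 2·1 = 0.
V = 0 + E − F = 0 + 24 − 16 = 8.

8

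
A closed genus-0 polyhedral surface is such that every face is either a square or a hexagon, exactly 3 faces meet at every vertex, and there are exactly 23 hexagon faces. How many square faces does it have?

Let x be the number of squares; then F = 23 + x.
Edge–face incidences: 2E = 6·23 + 4·x = 138 + 4x.
Every vertex has degree 3, so 3V = 2E.
Euler: V − E + F = 2 ⇒ (2E)/3 − E + (23 + x) = 2.
Multiply by 6: 2·(2E) − 3·(2E) + 6·(23 + x) = 12, i.e. 138 + 6x − (138 + 4x) = 12.
Collecting terms: 2x = 12, so x = 6.
Then 2E = 138 + 4·6 = 162, so E = 81, V = 2E/3 = 54, F = 23 + 6 = 29.

6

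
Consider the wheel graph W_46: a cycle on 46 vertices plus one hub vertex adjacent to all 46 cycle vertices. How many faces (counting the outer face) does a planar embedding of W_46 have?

47

W_46 has V = 46 + 1 = 47 vertices and E = 2·46 = 92 edges.
By Euler's formula F = 2 − V + E = 2 − 47 + 92 = 47.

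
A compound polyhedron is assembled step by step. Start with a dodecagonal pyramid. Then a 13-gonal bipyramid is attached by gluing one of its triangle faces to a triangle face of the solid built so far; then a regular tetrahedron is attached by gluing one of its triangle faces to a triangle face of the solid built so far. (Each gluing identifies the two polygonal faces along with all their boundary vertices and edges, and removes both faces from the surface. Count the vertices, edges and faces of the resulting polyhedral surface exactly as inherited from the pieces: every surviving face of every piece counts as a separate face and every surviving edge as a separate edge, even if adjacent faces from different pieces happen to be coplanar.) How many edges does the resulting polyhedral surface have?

A dodecagonal pyramid: V=13, E=24, F=13.
Attach a 13-gonal bipyramid (V=15, E=39, F=26) along a 3-gon: merge 3 vertices and 3 edges, delete both glued faces → V=25, E=60, F=37.
Attach a regular tetrahedron (V=4, E=6, F=4) along a 3-gon: merge 3 vertices and 3 edges, delete both glued faces → V=26, E=63, F=39.
Check: V − E + F = 26 − 63 + 39 = 2.

63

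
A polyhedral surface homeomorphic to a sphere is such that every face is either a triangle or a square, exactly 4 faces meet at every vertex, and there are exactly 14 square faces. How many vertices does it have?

20

Let x be the number of triangles; then F = 14 + x.
Edge–face incidences: 2E = 4·14 + 3·x = 56 + 3x.
Every vertex has degree 4, so 4V = 2E.
Euler: V − E + F = 2 ⇒ (2E)/4 − E + (14 + x) = 2.
Multiply by 8: 2·(2E) − 4·(2E) + 8·(14 + x) = 16, i.e. 112 + 8x − 2·(56 + 3x) = 16.
Collecting terms: 2x = 16, so x = 8.
Then 2E = 56 + 3·8 = 80, so E = 40, V = 2E/4 = 20, F = 14 + 8 = 22.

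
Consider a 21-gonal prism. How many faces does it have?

A prism on an n-gon has two n-gon bases and n rectangular sides: V = 2·21 = 42, E = 3·21 = 63, F = 21 + 2 = 23.
Check: V − E + F = 42 − 63 + 23 = 2.

23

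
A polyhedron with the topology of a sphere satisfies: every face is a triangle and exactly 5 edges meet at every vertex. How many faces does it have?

Each face has 3 edges and each edge borders two faces, so 2E = 3F.
Each vertex has degree 5, so 5V = 2E and hence V = 3F/5.
Euler: V − E + F = 2 ⇒ (3F/5) − (3F/2) + F = 2.
Multiply by 10: (6 − 15 + 10)F = 20, i.e. 1F = 20.
So F = 20, E = 3·20/2 = 30, V = 3·20/5 = 12.

20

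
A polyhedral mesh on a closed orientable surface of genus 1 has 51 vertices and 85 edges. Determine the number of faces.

34

For a closed orientable surface of genus 1, χ = 2 − 2·1 = 0.
F = 0 − V + E = 0 − 51 + 85 = 34.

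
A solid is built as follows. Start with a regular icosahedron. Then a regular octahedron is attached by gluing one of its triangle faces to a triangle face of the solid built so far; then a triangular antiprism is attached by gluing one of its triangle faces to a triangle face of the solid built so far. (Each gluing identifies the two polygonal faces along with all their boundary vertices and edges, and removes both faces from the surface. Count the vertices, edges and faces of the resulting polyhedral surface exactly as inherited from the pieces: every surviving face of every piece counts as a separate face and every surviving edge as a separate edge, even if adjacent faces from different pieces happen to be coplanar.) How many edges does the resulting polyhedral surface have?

48

A regular icosahedron: V=12, E=30, F=20.
Attach a regular octahedron (V=6, E=12, F=8) along a 3-gon: merge 3 vertices and 3 edges, delete both glued faces → V=15, E=39, F=26.
Attach a triangular antiprism (V=6, E=12, F=8) along a 3-gon: merge 3 vertices and 3 edges, delete both glued faces → V=18, E=48, F=32.
Check: V − E + F = 18 − 48 + 32 = 2.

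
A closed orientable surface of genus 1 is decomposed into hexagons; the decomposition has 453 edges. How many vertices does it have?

302

χ = 2 − 2·1 = 0, and every face is a hexagon so 6F = 2E.
F = 2E/6 = 151. Then V = 0 + E − F = 0 + 453 − 151 = 302.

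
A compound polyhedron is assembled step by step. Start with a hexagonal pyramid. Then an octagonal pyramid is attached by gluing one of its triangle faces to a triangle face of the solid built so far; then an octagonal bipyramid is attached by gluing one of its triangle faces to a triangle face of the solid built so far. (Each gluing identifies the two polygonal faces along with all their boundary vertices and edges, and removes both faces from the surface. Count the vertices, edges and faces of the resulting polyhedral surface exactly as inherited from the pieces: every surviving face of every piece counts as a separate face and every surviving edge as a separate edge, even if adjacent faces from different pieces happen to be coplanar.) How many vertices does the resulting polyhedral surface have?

20

A hexagonal pyramid: V=7, E=12, F=7.
Attach an octagonal pyramid (V=9, E=16, F=9) along a 3-gon: merge 3 vertices and 3 edges, delete both glued faces → V=13, E=25, F=14.
Attach an octagonal bipyramid (V=10, E=24, F=16) along a 3-gon: merge 3 vertices and 3 edges, delete both glued faces → V=20, E=46, F=28.
Check: V − E + F = 20 − 46 + 28 = 2.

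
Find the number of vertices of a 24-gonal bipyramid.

26

A bipyramid over an n-gon has 2n triangular faces and n + 2 vertices: V = 24 + 2 = 26, E = 3·24 = 72, F = 2·24 = 48.
Check: V − E + F = 26 − 72 + 48 = 2.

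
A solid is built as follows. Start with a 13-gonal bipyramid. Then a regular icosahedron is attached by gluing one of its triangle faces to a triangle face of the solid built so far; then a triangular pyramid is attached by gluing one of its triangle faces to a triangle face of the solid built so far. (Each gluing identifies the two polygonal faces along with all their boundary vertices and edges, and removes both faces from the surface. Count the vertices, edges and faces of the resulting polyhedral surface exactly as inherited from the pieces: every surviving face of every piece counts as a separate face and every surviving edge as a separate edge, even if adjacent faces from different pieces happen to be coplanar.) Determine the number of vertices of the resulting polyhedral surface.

A 13-gonal bipyramid: V=15, E=39, F=26.
Attach a regular icosahedron (V=12, E=30, F=20) along a 3-gon: merge 3 vertices and 3 edges, delete both glued faces → V=24, E=66, F=44.
Attach a triangular pyramid (V=4, E=6, F=4) along a 3-gon: merge 3 vertices and 3 edges, delete both glued faces → V=25, E=69, F=46.
Check: V − E + F = 25 − 69 + 46 = 2.

25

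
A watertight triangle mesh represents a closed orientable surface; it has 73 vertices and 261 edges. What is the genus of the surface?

8

Every face is a triangle and each edge borders two faces, so 3F = 2·261, giving F = 174.
χ = V − E + F = 73 − 261 + 174 = -14.
For a closed orientable surface χ = 2 − 2g, so g = (2 − (-14))/2 = 8.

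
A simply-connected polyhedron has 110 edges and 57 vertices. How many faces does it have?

55

Here V − E + F = 2.
F = 2 − V + E = 2 − 57 + 110 = 55.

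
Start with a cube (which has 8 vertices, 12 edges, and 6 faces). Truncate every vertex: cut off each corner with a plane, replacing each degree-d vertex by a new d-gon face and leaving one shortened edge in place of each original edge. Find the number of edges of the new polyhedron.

36

Truncation replaces each original edge-end by a new vertex, so V′ = 2E = 24.
Each original edge survives, and each old vertex of degree d contributes d new edges; summing degrees gives Σd = 2E, so E′ = E + 2E = 3E = 36.
Each original face survives and each original vertex becomes one new face: F′ = F + V = 14.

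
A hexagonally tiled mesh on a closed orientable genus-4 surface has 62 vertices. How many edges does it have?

102

χ = 2 − 2·4 = -6, and every face is a hexagon so 6F = 2E.
V − E + F = -6 with E = 6F/2 gives 62 − (6/2 − 1)·F = -6, so F = 34 and E = 102.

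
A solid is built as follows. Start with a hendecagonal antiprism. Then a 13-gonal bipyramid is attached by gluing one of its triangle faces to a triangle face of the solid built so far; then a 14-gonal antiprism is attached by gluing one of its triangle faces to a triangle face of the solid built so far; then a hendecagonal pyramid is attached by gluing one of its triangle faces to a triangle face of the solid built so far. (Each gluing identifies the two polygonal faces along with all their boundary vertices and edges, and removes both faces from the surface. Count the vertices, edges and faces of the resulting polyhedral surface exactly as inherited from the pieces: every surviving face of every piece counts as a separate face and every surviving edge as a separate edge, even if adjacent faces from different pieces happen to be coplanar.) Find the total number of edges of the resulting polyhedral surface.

152

A hendecagonal antiprism: V=22, E=44, F=24.
Attach a 13-gonal bipyramid (V=15, E=39, F=26) along a 3-gon: merge 3 vertices and 3 edges, delete both glued faces → V=34, E=80, F=48.
Attach a 14-gonal antiprism (V=28, E=56, F=30) along a 3-gon: merge 3 vertices and 3 edges, delete both glued faces → V=59, E=133, F=76.
Attach a hendecagonal pyramid (V=12, E=22, F=12) along a 3-gon: merge 3 vertices and 3 edges, delete both glued faces → V=68, E=152, F=86.
Check: V − E + F = 68 − 152 + 86 = 2.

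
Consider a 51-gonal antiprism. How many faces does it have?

104

An antiprism on an n-gon has two n-gon caps and 2n triangles: V = 2·51 = 102, E = 4·51 = 204, F = 2·51 + 2 = 104.
Check: V − E + F = 102 − 204 + 104 = 2.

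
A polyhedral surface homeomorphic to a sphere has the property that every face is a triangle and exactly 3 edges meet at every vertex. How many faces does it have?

Each face has 3 edges and each edge borders two faces, so 2E = 3F.
Each vertex has degree 3, so 3V = 2E and hence V = 3F/3.
Euler: V − E + F = 2 ⇒ (3F/3) − (3F/2) + F = 2.
Multiply by 6: (6 − 9 + 6)F = 12, i.e. 3F = 12.
So F = 4, E = 3·4/2 = 6, V = 3·4/3 = 4.

4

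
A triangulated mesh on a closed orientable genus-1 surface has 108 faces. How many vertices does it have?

54

χ = 2 − 2·1 = 0, and every face is a triangle so 3F = 2E.
E = 3·108/2 = 162. Then V = 0 + E − F = 0 + 162 − 108 = 54.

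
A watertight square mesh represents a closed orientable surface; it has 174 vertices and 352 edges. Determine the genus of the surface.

Every face is a square and each edge borders two faces, so 4F = 2·352, giving F = 176.
χ = V − E + F = 174 − 352 + 176 = -2.
For a closed orientable surface χ = 2 − 2g, so g = (2 − (-2))/2 = 2.

2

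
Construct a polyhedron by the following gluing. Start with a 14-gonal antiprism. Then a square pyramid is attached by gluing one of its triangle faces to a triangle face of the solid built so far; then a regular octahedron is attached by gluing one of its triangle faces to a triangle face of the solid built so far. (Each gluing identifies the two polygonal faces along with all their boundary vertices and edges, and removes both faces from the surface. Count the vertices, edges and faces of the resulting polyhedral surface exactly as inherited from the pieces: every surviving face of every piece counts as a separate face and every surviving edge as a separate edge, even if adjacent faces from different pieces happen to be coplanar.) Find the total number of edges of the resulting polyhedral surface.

70

A 14-gonal antiprism: V=28, E=56, F=30.
Attach a square pyramid (V=5, E=8, F=5) along a 3-gon: merge 3 vertices and 3 edges, delete both glued faces → V=30, E=61, F=33.
Attach a regular octahedron (V=6, E=12, F=8) along a 3-gon: merge 3 vertices and 3 edges, delete both glued faces → V=33, E=70, F=39.
Check: V − E + F = 33 − 70 + 39 = 2.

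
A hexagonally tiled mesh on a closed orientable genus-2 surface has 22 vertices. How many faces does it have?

χ = 2 − 2·2 = -2, and every face is a hexagon so 6F = 2E.
V − E + F = -2 with E = 6F/2 gives 22 − (6/2 − 1)·F = -2, so F = 12 and E = 36.

12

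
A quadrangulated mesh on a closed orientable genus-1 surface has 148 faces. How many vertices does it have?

148

χ = 2 − 2·1 = 0, and every face is a square so 4F = 2E.
E = 4·148/2 = 296. Then V = 0 + E − F = 0 + 296 − 148 = 148.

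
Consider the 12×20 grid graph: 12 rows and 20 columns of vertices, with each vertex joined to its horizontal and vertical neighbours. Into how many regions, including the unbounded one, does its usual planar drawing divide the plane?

210

The grid has V = 12·20 = 240 vertices and E = 12·19 + 20·11 = 448 edges.
F = 2 − V + E = 2 − 240 + 448 = 210.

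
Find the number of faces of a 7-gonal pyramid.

A pyramid on an n-gon base has one n-gon and n triangles: V = 7 + 1 = 8, E = 2·7 = 14, F = 7 + 1 = 8.

8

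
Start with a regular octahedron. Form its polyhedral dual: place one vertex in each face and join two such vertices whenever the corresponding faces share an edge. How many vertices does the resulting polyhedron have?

8

The base solid has V = 6, E = 12, F = 8.
The dual swaps V and F and preserves E: V′ = F = 8, E′ = E = 12, F′ = V = 6.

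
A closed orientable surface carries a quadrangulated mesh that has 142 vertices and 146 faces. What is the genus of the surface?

Every face is a square, so 2E = 4·146 = 584, giving E = 292.
χ = V − E + F = 142 − 292 + 146 = -4.
For a closed orientable surface χ = 2 − 2g, so g = (2 − (-4))/2 = 3.

3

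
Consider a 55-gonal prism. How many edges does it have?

165

A prism on an n-gon has two n-gon bases and n rectangular sides: V = 2·55 = 110, E = 3·55 = 165, F = 55 + 2 = 57.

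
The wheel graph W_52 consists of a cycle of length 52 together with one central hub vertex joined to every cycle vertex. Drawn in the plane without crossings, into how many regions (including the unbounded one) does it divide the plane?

53

W_52 has V = 52 + 1 = 53 vertices and E = 2·52 = 104 edges.
By Euler's formula F = 2 − V + E = 2 − 53 + 104 = 53.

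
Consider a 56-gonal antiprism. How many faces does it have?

114

An antiprism on an n-gon has two n-gon caps and 2n triangles: V = 2·56 = 112, E = 4·56 = 224, F = 2·56 + 2 = 114.
Check: V − E + F = 112 − 224 + 114 = 2.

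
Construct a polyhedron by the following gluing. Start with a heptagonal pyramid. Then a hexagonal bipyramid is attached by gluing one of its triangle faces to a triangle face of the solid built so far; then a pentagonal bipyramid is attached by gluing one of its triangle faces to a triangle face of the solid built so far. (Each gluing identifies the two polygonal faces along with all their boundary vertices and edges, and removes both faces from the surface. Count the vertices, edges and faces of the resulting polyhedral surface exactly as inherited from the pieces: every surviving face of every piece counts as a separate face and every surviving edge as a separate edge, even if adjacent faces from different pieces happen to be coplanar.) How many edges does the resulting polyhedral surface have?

A heptagonal pyramid: V=8, E=14, F=8.
Attach a hexagonal bipyramid (V=8, E=18, F=12) along a 3-gon: merge 3 vertices and 3 edges, delete both glued faces → V=13, E=29, F=18.
Attach a pentagonal bipyramid (V=7, E=15, F=10) along a 3-gon: merge 3 vertices and 3 edges, delete both glued faces → V=17, E=41, F=26.
Check: V − E + F = 17 − 41 + 26 = 2.

41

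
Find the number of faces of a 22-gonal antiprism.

46

An antiprism on an n-gon has two n-gon caps and 2n triangles: V = 2·22 = 44, E = 4·22 = 88, F = 2·22 + 2 = 46.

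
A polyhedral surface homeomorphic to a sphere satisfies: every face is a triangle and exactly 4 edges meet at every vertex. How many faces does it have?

Each face has 3 edges and each edge borders two faces, so 2E = 3F.
Each vertex has degree 4, so 4V = 2E and hence V = 3F/4.
Euler: V − E + F = 2 ⇒ (3F/4) − (3F/2) + F = 2.
Multiply by 8: (6 − 12 + 8)F = 16, i.e. 2F = 16.
So F = 8, E = 3·8/2 = 12, V = 3·8/4 = 6.

8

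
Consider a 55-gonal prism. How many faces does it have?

57

A prism on an n-gon has two n-gon bases and n rectangular sides: V = 2·55 = 110, E = 3·55 = 165, F = 55 + 2 = 57.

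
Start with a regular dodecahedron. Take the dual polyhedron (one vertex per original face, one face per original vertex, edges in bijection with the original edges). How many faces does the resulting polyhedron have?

The base solid has V = 20, E = 30, F = 12.
The dual swaps V and F and preserves E: V′ = F = 12, E′ = E = 30, F′ = V = 20.

20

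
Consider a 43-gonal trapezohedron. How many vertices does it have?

88

The n-trapezohedron (dual of the n-antiprism) has V = 2·43 + 2 = 88, E = 4·43 = 172, F = 2·43 = 86.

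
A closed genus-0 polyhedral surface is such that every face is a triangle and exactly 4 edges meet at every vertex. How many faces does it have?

Each face has 3 edges and each edge borders two faces, so 2E = 3F.
Each vertex has degree 4, so 4V = 2E and hence V = 3F/4.
Euler: V − E + F = 2 ⇒ (3F/4) − (3F/2) + F = 2.
Multiply by 8: (6 − 12 + 8)F = 16, i.e. 2F = 16.
So F = 8, E = 3·8/2 = 12, V = 3·8/4 = 6.

8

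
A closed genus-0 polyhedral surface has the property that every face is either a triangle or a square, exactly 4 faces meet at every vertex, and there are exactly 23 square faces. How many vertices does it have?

29

Let x be the number of triangles; then F = 23 + x.
Edge–face incidences: 2E = 4·23 + 3·x = 92 + 3x.
Every vertex has degree 4, so 4V = 2E.
Euler: V − E + F = 2 ⇒ (2E)/4 − E + (23 + x) = 2.
Multiply by 8: 2·(2E) − 4·(2E) + 8·(23 + x) = 16, i.e. 184 + 8x − 2·(92 + 3x) = 16.
Collecting terms: 2x = 16, so x = 8.
Then 2E = 92 + 3·8 = 116, so E = 58, V = 2E/4 = 29, F = 23 + 8 = 31.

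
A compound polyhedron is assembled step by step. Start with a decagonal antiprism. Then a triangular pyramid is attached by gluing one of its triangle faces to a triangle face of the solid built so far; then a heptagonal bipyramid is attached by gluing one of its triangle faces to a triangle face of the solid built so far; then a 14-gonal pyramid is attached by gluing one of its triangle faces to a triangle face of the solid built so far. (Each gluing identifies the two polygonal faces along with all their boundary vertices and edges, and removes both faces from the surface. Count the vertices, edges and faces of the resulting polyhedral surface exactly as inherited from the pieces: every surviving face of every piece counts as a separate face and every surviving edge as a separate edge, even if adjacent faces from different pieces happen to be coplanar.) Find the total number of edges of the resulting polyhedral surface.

86

A decagonal antiprism: V=20, E=40, F=22.
Attach a triangular pyramid (V=4, E=6, F=4) along a 3-gon: merge 3 vertices and 3 edges, delete both glued faces → V=21, E=43, F=24.
Attach a heptagonal bipyramid (V=9, E=21, F=14) along a 3-gon: merge 3 vertices and 3 edges, delete both glued faces → V=27, E=61, F=36.
Attach a 14-gonal pyramid (V=15, E=28, F=15) along a 3-gon: merge 3 vertices and 3 edges, delete both glued faces → V=39, E=86, F=49.
Check: V − E + F = 39 − 86 + 49 = 2.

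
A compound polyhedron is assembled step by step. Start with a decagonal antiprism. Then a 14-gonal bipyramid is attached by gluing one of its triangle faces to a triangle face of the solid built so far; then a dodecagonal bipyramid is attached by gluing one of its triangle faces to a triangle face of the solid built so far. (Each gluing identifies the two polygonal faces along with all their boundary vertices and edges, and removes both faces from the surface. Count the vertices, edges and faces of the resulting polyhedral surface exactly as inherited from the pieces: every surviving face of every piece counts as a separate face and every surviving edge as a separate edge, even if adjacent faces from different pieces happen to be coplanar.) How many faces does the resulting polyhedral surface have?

70

A decagonal antiprism: V=20, E=40, F=22.
Attach a 14-gonal bipyramid (V=16, E=42, F=28) along a 3-gon: merge 3 vertices and 3 edges, delete both glued faces → V=33, E=79, F=48.
Attach a dodecagonal bipyramid (V=14, E=36, F=24) along a 3-gon: merge 3 vertices and 3 edges, delete both glued faces → V=44, E=112, F=70.
Check: V − E + F = 44 − 112 + 70 = 2.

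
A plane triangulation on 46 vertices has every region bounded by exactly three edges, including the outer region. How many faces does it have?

88

In a plane triangulation 3F = 2E and V − E + F = 2, so F = 2V − 4 = 2·46 − 4 = 88.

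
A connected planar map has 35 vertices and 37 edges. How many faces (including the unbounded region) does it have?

4

Euler's formula for a connected plane graph: V − E + F = 2, so F = 2 − 35 + 37 = 4.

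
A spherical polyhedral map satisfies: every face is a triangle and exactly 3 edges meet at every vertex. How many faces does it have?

Each face has 3 edges and each edge borders two faces, so 2E = 3F.
Each vertex has degree 3, so 3V = 2E and hence V = 3F/3.
Euler: V − E + F = 2 ⇒ (3F/3) − (3F/2) + F = 2.
Multiply by 6: (6 − 9 + 6)F = 12, i.e. 3F = 12.
So F = 4, E = 3·4/2 = 6, V = 3·4/3 = 4.

4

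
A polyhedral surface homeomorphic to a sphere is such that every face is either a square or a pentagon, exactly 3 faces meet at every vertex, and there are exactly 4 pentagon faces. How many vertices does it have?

12

Let x be the number of squares; then F = 4 + x.
Edge–face incidences: 2E = 5·4 + 4·x = 20 + 4x.
Every vertex has degree 3, so 3V = 2E.
Euler: V − E + F = 2 ⇒ (2E)/3 − E + (4 + x) = 2.
Multiply by 6: 2·(2E) − 3·(2E) + 6·(4 + x) = 12, i.e. 24 + 6x − (20 + 4x) = 12.
Collecting terms: 2x + 4 = 12, so 2x = 8, so x = 4.
Then 2E = 20 + 4·4 = 36, so E = 18, V = 2E/3 = 12, F = 4 + 4 = 8.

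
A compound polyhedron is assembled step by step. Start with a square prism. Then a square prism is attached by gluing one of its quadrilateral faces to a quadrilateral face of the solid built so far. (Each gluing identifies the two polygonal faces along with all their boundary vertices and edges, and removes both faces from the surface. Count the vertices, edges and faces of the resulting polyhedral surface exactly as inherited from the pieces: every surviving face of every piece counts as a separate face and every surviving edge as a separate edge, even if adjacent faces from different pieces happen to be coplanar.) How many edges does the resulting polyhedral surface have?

20

A square prism: V=8, E=12, F=6.
Attach a square prism (V=8, E=12, F=6) along a 4-gon: merge 4 vertices and 4 edges, delete both glued faces → V=12, E=20, F=10.
Check: V − E + F = 12 − 20 + 10 = 2.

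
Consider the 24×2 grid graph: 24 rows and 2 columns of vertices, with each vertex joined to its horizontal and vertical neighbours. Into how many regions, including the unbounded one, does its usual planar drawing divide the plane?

24

The grid has V = 24·2 = 48 vertices and E = 24·1 + 2·23 = 70 edges.
F = 2 − V + E = 2 − 48 + 70 = 24.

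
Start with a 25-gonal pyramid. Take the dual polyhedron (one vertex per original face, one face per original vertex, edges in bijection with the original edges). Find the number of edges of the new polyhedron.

The base solid has V = 26, E = 50, F = 26.
The dual swaps V and F and preserves E: V′ = F = 26, E′ = E = 50, F′ = V = 26.

50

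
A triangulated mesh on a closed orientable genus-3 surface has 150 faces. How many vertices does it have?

χ = 2 − 2·3 = -4, and every face is a triangle so 3F = 2E.
E = 3·150/2 = 225. Then V = -4 + E − F = -4 + 225 − 150 = 71.

71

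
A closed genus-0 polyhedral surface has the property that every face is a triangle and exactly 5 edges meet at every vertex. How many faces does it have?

20

Each face has 3 edges and each edge borders two faces, so 2E = 3F.
Each vertex has degree 5, so 5V = 2E and hence V = 3F/5.
Euler: V − E + F = 2 ⇒ (3F/5) − (3F/2) + F = 2.
Multiply by 10: (6 − 15 + 10)F = 20, i.e. 1F = 20.
So F = 20, E = 3·20/2 = 30, V = 3·20/5 = 12.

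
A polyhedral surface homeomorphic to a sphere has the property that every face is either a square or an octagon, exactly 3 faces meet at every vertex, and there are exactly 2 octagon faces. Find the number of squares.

8

Let x be the number of squares; then F = 2 + x.
Edge–face incidences: 2E = 8·2 + 4·x = 16 + 4x.
Every vertex has degree 3, so 3V = 2E.
Euler: V − E + F = 2 ⇒ (2E)/3 − E + (2 + x) = 2.
Multiply by 6: 2·(2E) − 3·(2E) + 6·(2 + x) = 12, i.e. 12 + 6x − (16 + 4x) = 12.
Collecting terms: 2x − 4 = 12, so 2x = 16, so x = 8.
Then 2E = 16 + 4·8 = 48, so E = 24, V = 2E/3 = 16, F = 2 + 8 = 10.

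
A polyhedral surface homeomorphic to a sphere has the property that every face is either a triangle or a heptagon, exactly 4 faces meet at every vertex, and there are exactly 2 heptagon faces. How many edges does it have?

28

Let x be the number of triangles; then F = 2 + x.
Edge–face incidences: 2E = 7·2 + 3·x = 14 + 3x.
Every vertex has degree 4, so 4V = 2E.
Euler: V − E + F = 2 ⇒ (2E)/4 − E + (2 + x) = 2.
Multiply by 8: 2·(2E) − 4·(2E) + 8·(2 + x) = 16, i.e. 16 + 8x − 2·(14 + 3x) = 16.
Collecting terms: 2x − 12 = 16, so 2x = 28, so x = 14.
Then 2E = 14 + 3·14 = 56, so E = 28, V = 2E/4 = 14, F = 2 + 14 = 16.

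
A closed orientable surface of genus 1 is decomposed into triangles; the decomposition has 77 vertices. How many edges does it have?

231

χ = 2 − 2·1 = 0, and every face is a triangle so 3F = 2E.
V − E + F = 0 with E = 3F/2 gives 77 − (3/2 − 1)·F = 0, so F = 154 and E = 231.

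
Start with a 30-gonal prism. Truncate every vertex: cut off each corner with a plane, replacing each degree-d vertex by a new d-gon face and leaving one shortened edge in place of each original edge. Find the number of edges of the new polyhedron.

270

The base solid has V = 60, E = 90, F = 32.
Truncation replaces each original edge-end by a new vertex, so V′ = 2E = 180.
Each original edge survives, and each old vertex of degree d contributes d new edges; summing degrees gives Σd = 2E, so E′ = E + 2E = 3E = 270.
Each original face survives and each original vertex becomes one new face: F′ = F + V = 92.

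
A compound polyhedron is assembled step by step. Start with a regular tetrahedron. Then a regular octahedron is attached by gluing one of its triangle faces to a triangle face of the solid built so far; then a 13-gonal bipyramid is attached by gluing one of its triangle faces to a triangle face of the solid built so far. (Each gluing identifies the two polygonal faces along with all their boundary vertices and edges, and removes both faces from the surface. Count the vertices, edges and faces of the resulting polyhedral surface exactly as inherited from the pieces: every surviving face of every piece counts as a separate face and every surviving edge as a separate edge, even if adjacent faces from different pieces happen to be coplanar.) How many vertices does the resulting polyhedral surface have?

19

A regular tetrahedron: V=4, E=6, F=4.
Attach a regular octahedron (V=6, E=12, F=8) along a 3-gon: merge 3 vertices and 3 edges, delete both glued faces → V=7, E=15, F=10.
Attach a 13-gonal bipyramid (V=15, E=39, F=26) along a 3-gon: merge 3 vertices and 3 edges, delete both glued faces → V=19, E=51, F=34.
Check: V − E + F = 19 − 51 + 34 = 2.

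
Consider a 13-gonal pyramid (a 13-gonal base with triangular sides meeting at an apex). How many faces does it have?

14

A pyramid on an n-gon base has one n-gon and n triangles: V = 13 + 1 = 14, E = 2·13 = 26, F = 13 + 1 = 14.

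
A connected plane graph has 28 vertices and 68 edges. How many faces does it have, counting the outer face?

42

Euler's formula for a connected plane graph: V − E + F = 2, so F = 2 − 28 + 68 = 42.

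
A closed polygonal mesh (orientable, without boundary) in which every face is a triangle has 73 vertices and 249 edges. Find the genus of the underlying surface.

Every face is a triangle and each edge borders two faces, so 3F = 2·249, giving F = 166.
χ = V − E + F = 73 − 249 + 166 = -10.
For a closed orientable surface χ = 2 − 2g, so g = (2 − (-10))/2 = 6.

6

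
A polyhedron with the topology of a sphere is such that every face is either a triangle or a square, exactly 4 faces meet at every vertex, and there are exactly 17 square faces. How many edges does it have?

46

Let x be the number of triangles; then F = 17 + x.
Edge–face incidences: 2E = 4·17 + 3·x = 68 + 3x.
Every vertex has degree 4, so 4V = 2E.
Euler: V − E + F = 2 ⇒ (2E)/4 − E + (17 + x) = 2.
Multiply by 8: 2·(2E) − 4·(2E) + 8·(17 + x) = 16, i.e. 136 + 8x − 2·(68 + 3x) = 16.
Collecting terms: 2x = 16, so x = 8.
Then 2E = 68 + 3·8 = 92, so E = 46, V = 2E/4 = 23, F = 17 + 8 = 25.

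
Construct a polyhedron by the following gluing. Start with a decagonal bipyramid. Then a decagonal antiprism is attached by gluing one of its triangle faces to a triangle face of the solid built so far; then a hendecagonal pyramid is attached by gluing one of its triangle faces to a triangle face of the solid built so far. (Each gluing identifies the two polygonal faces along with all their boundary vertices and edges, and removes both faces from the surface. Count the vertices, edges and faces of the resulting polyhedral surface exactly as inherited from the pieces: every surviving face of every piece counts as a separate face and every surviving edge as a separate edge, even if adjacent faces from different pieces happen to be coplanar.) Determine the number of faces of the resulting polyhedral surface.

A decagonal bipyramid: V=12, E=30, F=20.
Attach a decagonal antiprism (V=20, E=40, F=22) along a 3-gon: merge 3 vertices and 3 edges, delete both glued faces → V=29, E=67, F=40.
Attach a hendecagonal pyramid (V=12, E=22, F=12) along a 3-gon: merge 3 vertices and 3 edges, delete both glued faces → V=38, E=86, F=50.
Check: V − E + F = 38 − 86 + 50 = 2.

50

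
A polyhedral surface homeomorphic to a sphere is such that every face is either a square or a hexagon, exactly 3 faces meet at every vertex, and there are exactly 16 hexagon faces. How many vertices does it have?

Let x be the number of squares; then F = 16 + x.
Edge–face incidences: 2E = 6·16 + 4·x = 96 + 4x.
Every vertex has degree 3, so 3V = 2E.
Euler: V − E + F = 2 ⇒ (2E)/3 − E + (16 + x) = 2.
Multiply by 6: 2·(2E) − 3·(2E) + 6·(16 + x) = 12, i.e. 96 + 6x − (96 + 4x) = 12.
Collecting terms: 2x = 12, so x = 6.
Then 2E = 96 + 4·6 = 120, so E = 60, V = 2E/3 = 40, F = 16 + 6 = 22.

40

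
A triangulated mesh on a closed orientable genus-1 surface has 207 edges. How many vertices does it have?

69

χ = 2 − 2·1 = 0, and every face is a triangle so 3F = 2E.
F = 2E/3 = 138. Then V = 0 + E − F = 0 + 207 − 138 = 69.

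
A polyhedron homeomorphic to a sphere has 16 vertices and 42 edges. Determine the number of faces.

Here V − E + F = 2.
F = 2 − V + E = 2 − 16 + 42 = 28.

28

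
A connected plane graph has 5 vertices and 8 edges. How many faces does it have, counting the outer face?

Euler's formula for a connected plane graph: V − E + F = 2, so F = 2 − 5 + 8 = 5.

5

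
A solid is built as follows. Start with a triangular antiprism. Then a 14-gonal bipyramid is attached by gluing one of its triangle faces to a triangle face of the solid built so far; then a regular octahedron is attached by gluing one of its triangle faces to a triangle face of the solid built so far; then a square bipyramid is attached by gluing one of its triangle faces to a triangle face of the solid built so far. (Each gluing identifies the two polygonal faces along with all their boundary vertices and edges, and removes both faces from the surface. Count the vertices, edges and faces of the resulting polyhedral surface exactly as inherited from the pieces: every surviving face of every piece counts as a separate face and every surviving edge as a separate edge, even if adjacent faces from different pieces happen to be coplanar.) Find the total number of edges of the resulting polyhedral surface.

69

A triangular antiprism: V=6, E=12, F=8.
Attach a 14-gonal bipyramid (V=16, E=42, F=28) along a 3-gon: merge 3 vertices and 3 edges, delete both glued faces → V=19, E=51, F=34.
Attach a regular octahedron (V=6, E=12, F=8) along a 3-gon: merge 3 vertices and 3 edges, delete both glued faces → V=22, E=60, F=40.
Attach a square bipyramid (V=6, E=12, F=8) along a 3-gon: merge 3 vertices and 3 edges, delete both glued faces → V=25, E=69, F=46.
Check: V − E + F = 25 − 69 + 46 = 2.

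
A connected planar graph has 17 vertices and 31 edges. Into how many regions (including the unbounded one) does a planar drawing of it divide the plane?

Euler's formula for a connected plane graph: V − E + F = 2, so F = 2 − 17 + 31 = 16.

16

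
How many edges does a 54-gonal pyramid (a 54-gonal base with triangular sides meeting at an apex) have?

108

A pyramid on an n-gon base has one n-gon and n triangles: V = 54 + 1 = 55, E = 2·54 = 108, F = 54 + 1 = 55.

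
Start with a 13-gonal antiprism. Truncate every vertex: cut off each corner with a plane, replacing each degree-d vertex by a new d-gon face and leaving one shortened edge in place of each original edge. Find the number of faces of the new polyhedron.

The base solid has V = 26, E = 52, F = 28.
Truncation replaces each original edge-end by a new vertex, so V′ = 2E = 104.
Each original edge survives, and each old vertex of degree d contributes d new edges; summing degrees gives Σd = 2E, so E′ = E + 2E = 3E = 156.
Each original face survives and each original vertex becomes one new face: F′ = F + V = 54.

54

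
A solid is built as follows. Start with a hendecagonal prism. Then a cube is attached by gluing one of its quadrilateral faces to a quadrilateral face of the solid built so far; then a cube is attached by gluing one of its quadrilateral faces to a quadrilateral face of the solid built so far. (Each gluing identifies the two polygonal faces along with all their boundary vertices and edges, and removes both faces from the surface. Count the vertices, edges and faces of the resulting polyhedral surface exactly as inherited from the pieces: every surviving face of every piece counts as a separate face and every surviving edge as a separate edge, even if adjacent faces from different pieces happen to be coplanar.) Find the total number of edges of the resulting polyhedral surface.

A hendecagonal prism: V=22, E=33, F=13.
Attach a cube (V=8, E=12, F=6) along a 4-gon: merge 4 vertices and 4 edges, delete both glued faces → V=26, E=41, F=17.
Attach a cube (V=8, E=12, F=6) along a 4-gon: merge 4 vertices and 4 edges, delete both glued faces → V=30, E=49, F=21.
Check: V − E + F = 30 − 49 + 21 = 2.

49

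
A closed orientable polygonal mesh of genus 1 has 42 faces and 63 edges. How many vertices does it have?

21

For a closed orientable surface of genus 1, χ = 2 − 2·1 = 0.
V = 0 + E − F = 0 + 63 − 42 = 21.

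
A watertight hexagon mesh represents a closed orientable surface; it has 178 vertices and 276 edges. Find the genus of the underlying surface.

4

Every face is a hexagon and each edge borders two faces, so 6F = 2·276, giving F = 92.
χ = V − E + F = 178 − 276 + 92 = -6.
For a closed orientable surface χ = 2 − 2g, so g = (2 − (-6))/2 = 4.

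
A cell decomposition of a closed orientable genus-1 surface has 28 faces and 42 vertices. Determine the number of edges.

For a closed orientable surface of genus 1, χ = 2 − 2·1 = 0.
E = V + F − (0) = 42 + 28 − (0) = 70.

70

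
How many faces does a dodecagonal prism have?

14

A prism on an n-gon has two n-gon bases and n rectangular sides: V = 2·12 = 24, E = 3·12 = 36, F = 12 + 2 = 14.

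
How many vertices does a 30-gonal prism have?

60

A prism on an n-gon has two n-gon bases and n rectangular sides: V = 2·30 = 60, E = 3·30 = 90, F = 30 + 2 = 32.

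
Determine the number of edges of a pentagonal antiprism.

20

An antiprism on an n-gon has two n-gon caps and 2n triangles: V = 2·5 = 10, E = 4·5 = 20, F = 2·5 + 2 = 12.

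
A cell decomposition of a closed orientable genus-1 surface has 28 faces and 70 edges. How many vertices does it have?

42

For a closed orientable surface of genus 1, χ = 2 − 2·1 = 0.
V = 0 + E − F = 0 + 70 − 28 = 42.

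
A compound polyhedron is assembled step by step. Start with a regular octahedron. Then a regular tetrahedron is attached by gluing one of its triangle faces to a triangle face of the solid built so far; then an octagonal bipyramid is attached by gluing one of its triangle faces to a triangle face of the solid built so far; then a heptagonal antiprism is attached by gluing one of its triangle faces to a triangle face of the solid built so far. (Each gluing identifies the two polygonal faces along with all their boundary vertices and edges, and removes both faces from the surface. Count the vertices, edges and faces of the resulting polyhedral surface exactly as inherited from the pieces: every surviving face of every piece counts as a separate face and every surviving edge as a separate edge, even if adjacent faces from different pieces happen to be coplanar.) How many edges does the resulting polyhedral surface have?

A regular octahedron: V=6, E=12, F=8.
Attach a regular tetrahedron (V=4, E=6, F=4) along a 3-gon: merge 3 vertices and 3 edges, delete both glued faces → V=7, E=15, F=10.
Attach an octagonal bipyramid (V=10, E=24, F=16) along a 3-gon: merge 3 vertices and 3 edges, delete both glued faces → V=14, E=36, F=24.
Attach a heptagonal antiprism (V=14, E=28, F=16) along a 3-gon: merge 3 vertices and 3 edges, delete both glued faces → V=25, E=61, F=38.
Check: V − E + F = 25 − 61 + 38 = 2.

61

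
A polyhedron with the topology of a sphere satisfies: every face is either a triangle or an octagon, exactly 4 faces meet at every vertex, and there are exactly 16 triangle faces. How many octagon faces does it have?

2

Let x be the number of octagons; then F = 16 + x.
Edge–face incidences: 2E = 3·16 + 8·x = 48 + 8x.
Every vertex has degree 4, so 4V = 2E.
Euler: V − E + F = 2 ⇒ (2E)/4 − E + (16 + x) = 2.
Multiply by 8: 2·(2E) − 4·(2E) + 8·(16 + x) = 16, i.e. 128 + 8x − 2·(48 + 8x) = 16.
Collecting terms: −8x + 32 = 16, so −8x = −16, so x = 2.
Then 2E = 48 + 8·2 = 64, so E = 32, V = 2E/4 = 16, F = 16 + 2 = 18.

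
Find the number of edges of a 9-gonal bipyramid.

27

A bipyramid over an n-gon has 2n triangular faces and n + 2 vertices: V = 9 + 2 = 11, E = 3·9 = 27, F = 2·9 = 18.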